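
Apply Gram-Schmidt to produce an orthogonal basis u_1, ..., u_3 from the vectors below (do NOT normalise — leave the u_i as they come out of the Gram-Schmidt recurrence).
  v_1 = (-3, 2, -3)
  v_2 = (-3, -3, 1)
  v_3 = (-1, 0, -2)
Orthogonal basis:
  u_1 = (-3, 2, -3)
  u_2 = (-3, -3, 1)
  u_3 = (161/418, -138/209, -345/418)

Apply the Gram-Schmidt recurrence
  u_1 = v_1
  u_i = v_i − Σ_{j<i} ((v_i · u_j) / (u_j · u_j)) · u_j.

Step by step this gives:
  u_1 = (-3, 2, -3)
  u_2 = (-3, -3, 1)
  u_3 = (161/418, -138/209, -345/418)

Orthogonality check:
  u_2 · u_1 = 0 (should be 0)
  u_3 · u_1 = 0 (should be 0)
  u_3 · u_2 = 0 (should be 0)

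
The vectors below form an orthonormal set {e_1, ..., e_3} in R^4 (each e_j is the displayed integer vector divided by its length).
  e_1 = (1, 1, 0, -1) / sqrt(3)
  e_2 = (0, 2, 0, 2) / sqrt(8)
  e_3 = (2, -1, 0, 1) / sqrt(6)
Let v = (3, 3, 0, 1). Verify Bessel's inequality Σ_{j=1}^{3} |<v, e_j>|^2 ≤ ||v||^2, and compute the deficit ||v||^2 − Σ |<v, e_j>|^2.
Σ |<v, e_j>|^2 = 19; ||v||^2 = 19; deficit = 0

Write each e_j = u_j / sqrt(<u_j, u_j>) where u_j is the displayed integer vector. Then <v, e_j> = <v, u_j> / sqrt(<u_j, u_j>), so |<v, e_j>|^2 = <v, u_j>^2 / <u_j, u_j>.
Coefficients: <v, e_1> = 5/sqrt(3), <v, e_2> = 8/sqrt(8), <v, e_3> = 4/sqrt(6).
Square and sum: Σ |<v, e_j>|^2 = 19.
Compute ||v||^2 = v·v = 19.
Deficit = 19 − 19 = 0 ≥ 0, confirming Bessel's inequality. (The deficit equals ||v − Σ <v,e_j> e_j||^2, the squared distance from v to span{e_j}.)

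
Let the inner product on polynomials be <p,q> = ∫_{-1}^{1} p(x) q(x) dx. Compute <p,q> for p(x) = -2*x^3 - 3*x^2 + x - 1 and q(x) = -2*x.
<p,q> = 4/15

Expand the product: p(x)·q(x) = 4*x^4 + 6*x^3 - 2*x^2 + 2*x.
∫_{-1}^{1} of each monomial x^k gives [2/(k+1) if k even, 0 if k odd]. Integrating term-by-term (or equivalently evaluating the antiderivative F(x) = 4*x^5/5 + 3*x^4/2 - 2*x^3/3 + x^2 at the endpoints):
  F(1) − F(−1) = 79/30 − (71/30) = 4/15.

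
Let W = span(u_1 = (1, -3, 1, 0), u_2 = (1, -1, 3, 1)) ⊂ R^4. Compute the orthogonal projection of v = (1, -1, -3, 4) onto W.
proj_W(v) = (-7/83, -59/83, -87/83, -40/83)

Set up U = [u_1 | ... | u_2] ∈ R^(4×2). The projector onto W = col(U) is P = U (U^T U)^(-1) U^T.
Compute U^T U =
  [11, 7]
  [7, 12],
and U^T v = (1, -3).
Solve U^T U · c = U^T v for the coefficients: c = (33/83, -40/83). The projection is proj_W(v) = U c.
Check: (v - proj_W(v)) · u_1 = 0  (should be 0).
Check: (v - proj_W(v)) · u_2 = 0  (should be 0).
Result: proj_W(v) = (-7/83, -59/83, -87/83, -40/83).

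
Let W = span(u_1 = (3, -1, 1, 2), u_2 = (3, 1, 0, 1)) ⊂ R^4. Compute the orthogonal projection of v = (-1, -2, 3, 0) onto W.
proj_W(v) = (-69/65, -167/65, 72/65, 49/65)

Set up U = [u_1 | ... | u_2] ∈ R^(4×2). The projector onto W = col(U) is P = U (U^T U)^(-1) U^T.
Compute U^T U =
  [15, 10]
  [10, 11],
and U^T v = (2, -5).
Solve U^T U · c = U^T v for the coefficients: c = (72/65, -19/13). The projection is proj_W(v) = U c.
Check: (v - proj_W(v)) · u_1 = 0  (should be 0).
Check: (v - proj_W(v)) · u_2 = 0  (should be 0).
Result: proj_W(v) = (-69/65, -167/65, 72/65, 49/65).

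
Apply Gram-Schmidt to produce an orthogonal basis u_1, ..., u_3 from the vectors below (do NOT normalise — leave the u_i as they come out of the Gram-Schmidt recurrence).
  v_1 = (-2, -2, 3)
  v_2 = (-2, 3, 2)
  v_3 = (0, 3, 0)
Orthogonal basis:
  u_1 = (-2, -2, 3)
  u_2 = (-26/17, 59/17, 22/17)
  u_3 = (2/7, 4/91, 20/91)

Apply the Gram-Schmidt recurrence
  u_1 = v_1
  u_i = v_i − Σ_{j<i} ((v_i · u_j) / (u_j · u_j)) · u_j.

Step by step this gives:
  u_1 = (-2, -2, 3)
  u_2 = (-26/17, 59/17, 22/17)
  u_3 = (2/7, 4/91, 20/91)

Orthogonality check:
  u_2 · u_1 = 0 (should be 0)
  u_3 · u_1 = 0 (should be 0)
  u_3 · u_2 = 0 (should be 0)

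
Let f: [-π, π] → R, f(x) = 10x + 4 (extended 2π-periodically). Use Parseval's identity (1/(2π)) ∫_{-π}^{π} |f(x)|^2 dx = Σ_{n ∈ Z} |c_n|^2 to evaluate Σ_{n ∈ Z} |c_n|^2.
Σ |c_n|^2 = 100π^2/3 + 16

Expand and integrate term by term over [-π, π]:
  ∫ (10x)^2 dx = 100·(2π^3/3); ∫ 2·10·(4)·x dx = 0 (odd integrand); ∫ 4^2 dx = 16·2π.
So (1/(2π)) ∫_{-π}^{π} (10x + 4)^2 dx = 100π^2/3 + 16 = 100π^2/3 + 16.
Parseval ⇒ Σ |c_n|^2 = 100π^2/3 + 16.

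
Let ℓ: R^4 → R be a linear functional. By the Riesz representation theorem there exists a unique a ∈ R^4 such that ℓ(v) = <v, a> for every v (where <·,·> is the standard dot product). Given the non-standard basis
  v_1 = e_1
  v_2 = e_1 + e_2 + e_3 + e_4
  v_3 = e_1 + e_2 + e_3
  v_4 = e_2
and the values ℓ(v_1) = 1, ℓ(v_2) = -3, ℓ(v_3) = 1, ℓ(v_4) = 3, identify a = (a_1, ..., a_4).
a = (1, 3, -3, -4)

Write a = (a_1, ..., a_4) in the standard basis. For each basis vector v_i, ℓ(v_i) = <v_i, a> is a linear equation in the a_j's. Collect the n equations into a matrix system V a = ℓ, where row i of V is v_i (expressed in the standard basis). Since V is invertible (lower-triangular with 1s on the diagonal, up to permutation), solve by back-substitution:
  V =
[[1, 0, 0, 0],
 [1, 1, 1, 1],
 [1, 1, 1, 0],
 [0, 1, 0, 0]]
  V a = (1, -3, 1, 3)
Solving gives a = (1, 3, -3, -4).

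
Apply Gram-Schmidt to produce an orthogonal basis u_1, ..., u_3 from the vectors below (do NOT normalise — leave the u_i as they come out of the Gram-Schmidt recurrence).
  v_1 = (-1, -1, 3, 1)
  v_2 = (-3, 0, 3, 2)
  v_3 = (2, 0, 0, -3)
Orthogonal basis:
  u_1 = (-1, -1, 3, 1)
  u_2 = (-11/6, 7/6, -1/2, 5/6)
  u_3 = (-7/17, 29/34, 12/17, -57/34)

Apply the Gram-Schmidt recurrence
  u_1 = v_1
  u_i = v_i − Σ_{j<i} ((v_i · u_j) / (u_j · u_j)) · u_j.

Step by step this gives:
  u_1 = (-1, -1, 3, 1)
  u_2 = (-11/6, 7/6, -1/2, 5/6)
  u_3 = (-7/17, 29/34, 12/17, -57/34)

Orthogonality check:
  u_2 · u_1 = 0 (should be 0)
  u_3 · u_1 = 0 (should be 0)
  u_3 · u_2 = 0 (should be 0)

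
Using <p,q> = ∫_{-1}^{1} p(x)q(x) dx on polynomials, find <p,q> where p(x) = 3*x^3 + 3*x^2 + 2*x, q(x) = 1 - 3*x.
<p,q> = -28/5

Expand the product: p(x)·q(x) = -9*x^4 - 6*x^3 - 3*x^2 + 2*x.
∫_{-1}^{1} of each monomial x^k gives [2/(k+1) if k even, 0 if k odd]. Integrating term-by-term (or equivalently evaluating the antiderivative F(x) = -9*x^5/5 - 3*x^4/2 - x^3 + x^2 at the endpoints):
  F(1) − F(−1) = -33/10 − (23/10) = -28/5.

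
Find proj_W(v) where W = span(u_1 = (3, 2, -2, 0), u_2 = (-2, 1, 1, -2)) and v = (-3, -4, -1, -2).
proj_W(v) = (-175/67, -245/134, 235/134, 5/67)

Set up U = [u_1 | ... | u_2] ∈ R^(4×2). The projector onto W = col(U) is P = U (U^T U)^(-1) U^T.
Compute U^T U =
  [17, -6]
  [-6, 10],
and U^T v = (-15, 5).
Solve U^T U · c = U^T v for the coefficients: c = (-60/67, -5/134). The projection is proj_W(v) = U c.
Check: (v - proj_W(v)) · u_1 = 0  (should be 0).
Check: (v - proj_W(v)) · u_2 = 0  (should be 0).
Result: proj_W(v) = (-175/67, -245/134, 235/134, 5/67).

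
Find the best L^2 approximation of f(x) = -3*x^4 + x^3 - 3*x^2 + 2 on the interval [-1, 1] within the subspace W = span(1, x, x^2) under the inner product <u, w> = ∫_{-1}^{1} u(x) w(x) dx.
g(x) = -39*x^2/7 + 3*x/5 + 79/35

The best approximation g ∈ W is the orthogonal projection of f onto W. Writing g = a_0 + a_1 x + a_2 x^2, the coefficients solve the normal equations G · a = b where
  G_{ij} = <φ_i, φ_j> and b_i = <f, φ_i>, with φ_0 = 1, φ_1 = x, φ_2 = x^2.
G =
  [2, 0, 2/3]
  [0, 2/3, 0]
  [2/3, 0, 2/5],
b = (4/5, 2/5, -76/105).
Solving gives a_0 = 79/35, a_1 = 3/5, a_2 = -39/7, so
  g(x) = -39*x^2/7 + 3*x/5 + 79/35.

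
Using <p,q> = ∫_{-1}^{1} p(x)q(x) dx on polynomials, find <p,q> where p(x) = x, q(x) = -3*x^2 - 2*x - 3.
<p,q> = -4/3

Expand the product: p(x)·q(x) = -3*x^3 - 2*x^2 - 3*x.
∫_{-1}^{1} of each monomial x^k gives [2/(k+1) if k even, 0 if k odd]. Integrating term-by-term (or equivalently evaluating the antiderivative F(x) = -3*x^4/4 - 2*x^3/3 - 3*x^2/2 at the endpoints):
  F(1) − F(−1) = -35/12 − (-19/12) = -4/3.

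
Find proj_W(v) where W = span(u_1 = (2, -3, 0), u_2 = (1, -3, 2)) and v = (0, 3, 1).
proj_W(v) = (-90/61, 123/61, 16/61)

Set up U = [u_1 | ... | u_2] ∈ R^(3×2). The projector onto W = col(U) is P = U (U^T U)^(-1) U^T.
Compute U^T U =
  [13, 11]
  [11, 14],
and U^T v = (-9, -7).
Solve U^T U · c = U^T v for the coefficients: c = (-49/61, 8/61). The projection is proj_W(v) = U c.
Check: (v - proj_W(v)) · u_1 = 0  (should be 0).
Check: (v - proj_W(v)) · u_2 = 0  (should be 0).
Result: proj_W(v) = (-90/61, 123/61, 16/61).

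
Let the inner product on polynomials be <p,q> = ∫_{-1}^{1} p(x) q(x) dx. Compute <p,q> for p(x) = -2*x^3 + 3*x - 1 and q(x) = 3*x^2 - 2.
<p,q> = 2

Expand the product: p(x)·q(x) = -6*x^5 + 13*x^3 - 3*x^2 - 6*x + 2.
∫_{-1}^{1} of each monomial x^k gives [2/(k+1) if k even, 0 if k odd]. Integrating term-by-term (or equivalently evaluating the antiderivative F(x) = -x^6 + 13*x^4/4 - x^3 - 3*x^2 + 2*x at the endpoints):
  F(1) − F(−1) = 1/4 − (-7/4) = 2.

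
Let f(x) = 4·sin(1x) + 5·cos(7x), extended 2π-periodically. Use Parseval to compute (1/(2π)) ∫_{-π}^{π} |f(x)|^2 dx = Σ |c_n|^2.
Σ |c_n|^2 = 41/2

Expand |f|^2 and use orthogonality of {sin(nx), cos(mx)} on [-π, π]:
  ∫_{-π}^{π} sin(nx)^2 dx = π, ∫ cos(mx)^2 dx = π, and cross terms integrate to 0.
So ∫_{-π}^{π} f(x)^2 dx = 4^2 · π + 5^2 · π = (16 + 25)π.
Divide by 2π: (16 + 25)/2 = 41/2.
By Parseval, this equals Σ |c_n|^2.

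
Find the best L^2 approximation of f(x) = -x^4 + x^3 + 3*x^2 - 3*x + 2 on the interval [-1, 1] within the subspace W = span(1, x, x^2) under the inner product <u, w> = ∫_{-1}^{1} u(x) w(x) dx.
g(x) = 15*x^2/7 - 12*x/5 + 73/35

The best approximation g ∈ W is the orthogonal projection of f onto W. Writing g = a_0 + a_1 x + a_2 x^2, the coefficients solve the normal equations G · a = b where
  G_{ij} = <φ_i, φ_j> and b_i = <f, φ_i>, with φ_0 = 1, φ_1 = x, φ_2 = x^2.
G =
  [2, 0, 2/3]
  [0, 2/3, 0]
  [2/3, 0, 2/5],
b = (28/5, -8/5, 236/105).
Solving gives a_0 = 73/35, a_1 = -12/5, a_2 = 15/7, so
  g(x) = 15*x^2/7 - 12*x/5 + 73/35.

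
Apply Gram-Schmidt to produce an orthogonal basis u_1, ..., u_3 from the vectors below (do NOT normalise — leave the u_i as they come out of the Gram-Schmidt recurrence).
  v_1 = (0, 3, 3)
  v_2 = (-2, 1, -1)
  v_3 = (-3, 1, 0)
Orthogonal basis:
  u_1 = (0, 3, 3)
  u_2 = (-2, 1, -1)
  u_3 = (-2/3, -2/3, 2/3)

Apply the Gram-Schmidt recurrence
  u_1 = v_1
  u_i = v_i − Σ_{j<i} ((v_i · u_j) / (u_j · u_j)) · u_j.

Step by step this gives:
  u_1 = (0, 3, 3)
  u_2 = (-2, 1, -1)
  u_3 = (-2/3, -2/3, 2/3)

Orthogonality check:
  u_2 · u_1 = 0 (should be 0)
  u_3 · u_1 = 0 (should be 0)
  u_3 · u_2 = 0 (should be 0)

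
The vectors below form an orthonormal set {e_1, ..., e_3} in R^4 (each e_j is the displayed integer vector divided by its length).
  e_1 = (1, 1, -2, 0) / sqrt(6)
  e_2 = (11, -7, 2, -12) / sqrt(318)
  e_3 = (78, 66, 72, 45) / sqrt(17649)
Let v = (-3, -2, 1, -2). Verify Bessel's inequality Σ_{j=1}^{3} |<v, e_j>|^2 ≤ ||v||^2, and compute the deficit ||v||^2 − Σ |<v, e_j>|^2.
Σ |<v, e_j>|^2 = 617/37; ||v||^2 = 18; deficit = 49/37

Write each e_j = u_j / sqrt(<u_j, u_j>) where u_j is the displayed integer vector. Then <v, e_j> = <v, u_j> / sqrt(<u_j, u_j>), so |<v, e_j>|^2 = <v, u_j>^2 / <u_j, u_j>.
Coefficients: <v, e_1> = -7/sqrt(6), <v, e_2> = 7/sqrt(318), <v, e_3> = -384/sqrt(17649).
Square and sum: Σ |<v, e_j>|^2 = 617/37.
Compute ||v||^2 = v·v = 18.
Deficit = 18 − 617/37 = 49/37 ≥ 0, confirming Bessel's inequality. (The deficit equals ||v − Σ <v,e_j> e_j||^2, the squared distance from v to span{e_j}.)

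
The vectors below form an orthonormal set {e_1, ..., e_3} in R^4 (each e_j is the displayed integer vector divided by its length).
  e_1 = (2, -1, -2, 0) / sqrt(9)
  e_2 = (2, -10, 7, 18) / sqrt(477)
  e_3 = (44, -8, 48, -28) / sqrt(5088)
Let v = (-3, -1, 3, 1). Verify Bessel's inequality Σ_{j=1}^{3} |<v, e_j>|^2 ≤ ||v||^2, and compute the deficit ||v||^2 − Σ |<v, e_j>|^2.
Σ |<v, e_j>|^2 = 52/3; ||v||^2 = 20; deficit = 8/3

Write each e_j = u_j / sqrt(<u_j, u_j>) where u_j is the displayed integer vector. Then <v, e_j> = <v, u_j> / sqrt(<u_j, u_j>), so |<v, e_j>|^2 = <v, u_j>^2 / <u_j, u_j>.
Coefficients: <v, e_1> = -11/sqrt(9), <v, e_2> = 43/sqrt(477), <v, e_3> = -8/sqrt(5088).
Square and sum: Σ |<v, e_j>|^2 = 52/3.
Compute ||v||^2 = v·v = 20.
Deficit = 20 − 52/3 = 8/3 ≥ 0, confirming Bessel's inequality. (The deficit equals ||v − Σ <v,e_j> e_j||^2, the squared distance from v to span{e_j}.)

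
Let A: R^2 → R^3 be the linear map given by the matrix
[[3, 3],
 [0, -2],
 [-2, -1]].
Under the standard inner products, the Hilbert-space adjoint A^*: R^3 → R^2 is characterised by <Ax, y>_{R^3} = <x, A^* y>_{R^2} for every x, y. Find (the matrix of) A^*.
A^* = A^T =
[[3, 0, -2],
 [3, -2, -1]]

For real matrices with standard dot products, the defining identity <Ax, y> = <x, A^* y> gives (Ax)^T y = x^T (A^*) y, i.e. x^T A^T y = x^T (A^*) y. Since this holds for all x, y, we must have A^* = A^T. Therefore
A^* =
[[3, 0, -2],
 [3, -2, -1]].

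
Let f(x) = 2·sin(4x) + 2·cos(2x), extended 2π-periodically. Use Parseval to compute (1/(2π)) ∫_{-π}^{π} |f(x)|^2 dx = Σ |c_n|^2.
Σ |c_n|^2 = 4

Expand |f|^2 and use orthogonality of {sin(nx), cos(mx)} on [-π, π]:
  ∫_{-π}^{π} sin(nx)^2 dx = π, ∫ cos(mx)^2 dx = π, and cross terms integrate to 0.
So ∫_{-π}^{π} f(x)^2 dx = 2^2 · π + 2^2 · π = (4 + 4)π.
Divide by 2π: (4 + 4)/2 = 4.
By Parseval, this equals Σ |c_n|^2.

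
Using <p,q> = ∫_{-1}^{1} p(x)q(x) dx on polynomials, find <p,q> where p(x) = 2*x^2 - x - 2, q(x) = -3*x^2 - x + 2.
<p,q> = -46/15

Expand the product: p(x)·q(x) = -6*x^4 + x^3 + 11*x^2 - 4.
∫_{-1}^{1} of each monomial x^k gives [2/(k+1) if k even, 0 if k odd]. Integrating term-by-term (or equivalently evaluating the antiderivative F(x) = -6*x^5/5 + x^4/4 + 11*x^3/3 - 4*x at the endpoints):
  F(1) − F(−1) = -77/60 − (107/60) = -46/15.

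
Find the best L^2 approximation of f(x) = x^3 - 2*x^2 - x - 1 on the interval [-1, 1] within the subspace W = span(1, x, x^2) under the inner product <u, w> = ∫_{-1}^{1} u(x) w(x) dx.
g(x) = -2*x^2 - 2*x/5 - 1

The best approximation g ∈ W is the orthogonal projection of f onto W. Writing g = a_0 + a_1 x + a_2 x^2, the coefficients solve the normal equations G · a = b where
  G_{ij} = <φ_i, φ_j> and b_i = <f, φ_i>, with φ_0 = 1, φ_1 = x, φ_2 = x^2.
G =
  [2, 0, 2/3]
  [0, 2/3, 0]
  [2/3, 0, 2/5],
b = (-10/3, -4/15, -22/15).
Solving gives a_0 = -1, a_1 = -2/5, a_2 = -2, so
  g(x) = -2*x^2 - 2*x/5 - 1.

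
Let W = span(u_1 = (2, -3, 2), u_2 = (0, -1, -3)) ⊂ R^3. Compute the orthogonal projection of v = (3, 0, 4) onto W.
proj_W(v) = (208/161, -150/161, 694/161)

Set up U = [u_1 | ... | u_2] ∈ R^(3×2). The projector onto W = col(U) is P = U (U^T U)^(-1) U^T.
Compute U^T U =
  [17, -3]
  [-3, 10],
and U^T v = (14, -12).
Solve U^T U · c = U^T v for the coefficients: c = (104/161, -162/161). The projection is proj_W(v) = U c.
Check: (v - proj_W(v)) · u_1 = 0  (should be 0).
Check: (v - proj_W(v)) · u_2 = 0  (should be 0).
Result: proj_W(v) = (208/161, -150/161, 694/161).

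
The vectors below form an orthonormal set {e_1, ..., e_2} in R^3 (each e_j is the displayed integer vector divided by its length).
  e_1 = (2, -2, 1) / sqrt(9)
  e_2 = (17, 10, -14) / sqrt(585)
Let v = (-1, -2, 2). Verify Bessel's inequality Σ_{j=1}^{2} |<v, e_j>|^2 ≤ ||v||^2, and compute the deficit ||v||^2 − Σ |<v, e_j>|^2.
Σ |<v, e_j>|^2 = 9; ||v||^2 = 9; deficit = 0

Write each e_j = u_j / sqrt(<u_j, u_j>) where u_j is the displayed integer vector. Then <v, e_j> = <v, u_j> / sqrt(<u_j, u_j>), so |<v, e_j>|^2 = <v, u_j>^2 / <u_j, u_j>.
Coefficients: <v, e_1> = 4/sqrt(9), <v, e_2> = -65/sqrt(585).
Square and sum: Σ |<v, e_j>|^2 = 9.
Compute ||v||^2 = v·v = 9.
Deficit = 9 − 9 = 0 ≥ 0, confirming Bessel's inequality. (The deficit equals ||v − Σ <v,e_j> e_j||^2, the squared distance from v to span{e_j}.)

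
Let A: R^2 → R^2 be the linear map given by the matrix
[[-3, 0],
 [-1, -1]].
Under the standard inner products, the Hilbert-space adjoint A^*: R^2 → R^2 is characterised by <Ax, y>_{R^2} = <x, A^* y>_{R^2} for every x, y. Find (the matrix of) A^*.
A^* = A^T =
[[-3, -1],
 [0, -1]]

For real matrices with standard dot products, the defining identity <Ax, y> = <x, A^* y> gives (Ax)^T y = x^T (A^*) y, i.e. x^T A^T y = x^T (A^*) y. Since this holds for all x, y, we must have A^* = A^T. Therefore
A^* =
[[-3, -1],
 [0, -1]].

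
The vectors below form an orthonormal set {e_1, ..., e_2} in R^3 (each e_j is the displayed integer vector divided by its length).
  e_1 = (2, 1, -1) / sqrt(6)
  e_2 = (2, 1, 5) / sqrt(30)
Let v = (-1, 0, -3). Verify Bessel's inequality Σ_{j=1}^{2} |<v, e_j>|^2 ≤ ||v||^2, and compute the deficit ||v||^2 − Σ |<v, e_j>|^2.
Σ |<v, e_j>|^2 = 49/5; ||v||^2 = 10; deficit = 1/5

Write each e_j = u_j / sqrt(<u_j, u_j>) where u_j is the displayed integer vector. Then <v, e_j> = <v, u_j> / sqrt(<u_j, u_j>), so |<v, e_j>|^2 = <v, u_j>^2 / <u_j, u_j>.
Coefficients: <v, e_1> = 1/sqrt(6), <v, e_2> = -17/sqrt(30).
Square and sum: Σ |<v, e_j>|^2 = 49/5.
Compute ||v||^2 = v·v = 10.
Deficit = 10 − 49/5 = 1/5 ≥ 0, confirming Bessel's inequality. (The deficit equals ||v − Σ <v,e_j> e_j||^2, the squared distance from v to span{e_j}.)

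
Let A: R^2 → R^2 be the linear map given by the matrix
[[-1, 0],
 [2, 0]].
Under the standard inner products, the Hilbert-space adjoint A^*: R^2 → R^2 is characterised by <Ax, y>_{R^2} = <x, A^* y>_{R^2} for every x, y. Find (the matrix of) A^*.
A^* = A^T =
[[-1, 2],
 [0, 0]]

For real matrices with standard dot products, the defining identity <Ax, y> = <x, A^* y> gives (Ax)^T y = x^T (A^*) y, i.e. x^T A^T y = x^T (A^*) y. Since this holds for all x, y, we must have A^* = A^T. Therefore
A^* =
[[-1, 2],
 [0, 0]].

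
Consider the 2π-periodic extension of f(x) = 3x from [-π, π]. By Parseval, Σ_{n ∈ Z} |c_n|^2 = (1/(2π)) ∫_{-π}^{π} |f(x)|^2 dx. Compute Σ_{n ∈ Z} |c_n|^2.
Σ |c_n|^2 = 3π^2

Expand and integrate term by term over [-π, π]:
  ∫ (3x)^2 dx = 9·(2π^3/3); ∫ 2·3·(0)·x dx = 0 (odd integrand); ∫ 0^2 dx = 0·2π.
So (1/(2π)) ∫_{-π}^{π} (3x)^2 dx = 9π^2/3 + 0 = 3π^2.
Parseval ⇒ Σ |c_n|^2 = 3π^2.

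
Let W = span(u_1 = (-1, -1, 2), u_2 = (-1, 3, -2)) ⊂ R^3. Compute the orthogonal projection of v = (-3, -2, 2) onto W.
proj_W(v) = (-2, -1, 3)

Set up U = [u_1 | ... | u_2] ∈ R^(3×2). The projector onto W = col(U) is P = U (U^T U)^(-1) U^T.
Compute U^T U =
  [6, -6]
  [-6, 14],
and U^T v = (9, -7).
Solve U^T U · c = U^T v for the coefficients: c = (7/4, 1/4). The projection is proj_W(v) = U c.
Check: (v - proj_W(v)) · u_1 = 0  (should be 0).
Check: (v - proj_W(v)) · u_2 = 0  (should be 0).
Result: proj_W(v) = (-2, -1, 3).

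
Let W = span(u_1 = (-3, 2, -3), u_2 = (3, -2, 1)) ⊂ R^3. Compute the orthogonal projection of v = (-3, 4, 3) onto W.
proj_W(v) = (-51/13, 34/13, 3)

Set up U = [u_1 | ... | u_2] ∈ R^(3×2). The projector onto W = col(U) is P = U (U^T U)^(-1) U^T.
Compute U^T U =
  [22, -16]
  [-16, 14],
and U^T v = (8, -14).
Solve U^T U · c = U^T v for the coefficients: c = (-28/13, -45/13). The projection is proj_W(v) = U c.
Check: (v - proj_W(v)) · u_1 = 0  (should be 0).
Check: (v - proj_W(v)) · u_2 = 0  (should be 0).
Result: proj_W(v) = (-51/13, 34/13, 3).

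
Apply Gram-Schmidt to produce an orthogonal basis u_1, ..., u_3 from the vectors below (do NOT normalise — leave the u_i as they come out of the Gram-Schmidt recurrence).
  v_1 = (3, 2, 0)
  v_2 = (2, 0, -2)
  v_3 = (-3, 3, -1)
Orthogonal basis:
  u_1 = (3, 2, 0)
  u_2 = (8/13, -12/13, -2)
  u_3 = (-2, 3, -2)

Apply the Gram-Schmidt recurrence
  u_1 = v_1
  u_i = v_i − Σ_{j<i} ((v_i · u_j) / (u_j · u_j)) · u_j.

Step by step this gives:
  u_1 = (3, 2, 0)
  u_2 = (8/13, -12/13, -2)
  u_3 = (-2, 3, -2)

Orthogonality check:
  u_2 · u_1 = 0 (should be 0)
  u_3 · u_1 = 0 (should be 0)
  u_3 · u_2 = 0 (should be 0)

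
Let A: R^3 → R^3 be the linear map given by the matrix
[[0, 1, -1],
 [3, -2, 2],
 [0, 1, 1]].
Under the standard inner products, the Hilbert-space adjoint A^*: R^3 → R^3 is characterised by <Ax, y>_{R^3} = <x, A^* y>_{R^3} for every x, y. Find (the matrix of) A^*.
A^* = A^T =
[[0, 3, 0],
 [1, -2, 1],
 [-1, 2, 1]]

For real matrices with standard dot products, the defining identity <Ax, y> = <x, A^* y> gives (Ax)^T y = x^T (A^*) y, i.e. x^T A^T y = x^T (A^*) y. Since this holds for all x, y, we must have A^* = A^T. Therefore
A^* =
[[0, 3, 0],
 [1, -2, 1],
 [-1, 2, 1]].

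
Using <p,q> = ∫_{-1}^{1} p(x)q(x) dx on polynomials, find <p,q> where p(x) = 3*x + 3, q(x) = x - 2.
<p,q> = -10

Expand the product: p(x)·q(x) = 3*x^2 - 3*x - 6.
∫_{-1}^{1} of each monomial x^k gives [2/(k+1) if k even, 0 if k odd]. Integrating term-by-term (or equivalently evaluating the antiderivative F(x) = x^3 - 3*x^2/2 - 6*x at the endpoints):
  F(1) − F(−1) = -13/2 − (7/2) = -10.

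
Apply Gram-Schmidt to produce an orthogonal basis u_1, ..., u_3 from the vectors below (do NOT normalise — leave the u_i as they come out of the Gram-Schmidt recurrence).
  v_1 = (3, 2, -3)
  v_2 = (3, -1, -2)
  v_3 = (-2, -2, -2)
Orthogonal basis:
  u_1 = (3, 2, -3)
  u_2 = (27/22, -24/11, -5/22)
  u_3 = (-266/139, -114/139, -342/139)

Apply the Gram-Schmidt recurrence
  u_1 = v_1
  u_i = v_i − Σ_{j<i} ((v_i · u_j) / (u_j · u_j)) · u_j.

Step by step this gives:
  u_1 = (3, 2, -3)
  u_2 = (27/22, -24/11, -5/22)
  u_3 = (-266/139, -114/139, -342/139)

Orthogonality check:
  u_2 · u_1 = 0 (should be 0)
  u_3 · u_1 = 0 (should be 0)
  u_3 · u_2 = 0 (should be 0)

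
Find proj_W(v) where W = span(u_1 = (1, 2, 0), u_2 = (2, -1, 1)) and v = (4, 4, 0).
proj_W(v) = (56/15, 62/15, 2/3)

Set up U = [u_1 | ... | u_2] ∈ R^(3×2). The projector onto W = col(U) is P = U (U^T U)^(-1) U^T.
Compute U^T U =
  [5, 0]
  [0, 6],
and U^T v = (12, 4).
Solve U^T U · c = U^T v for the coefficients: c = (12/5, 2/3). The projection is proj_W(v) = U c.
Check: (v - proj_W(v)) · u_1 = 0  (should be 0).
Check: (v - proj_W(v)) · u_2 = 0  (should be 0).
Result: proj_W(v) = (56/15, 62/15, 2/3).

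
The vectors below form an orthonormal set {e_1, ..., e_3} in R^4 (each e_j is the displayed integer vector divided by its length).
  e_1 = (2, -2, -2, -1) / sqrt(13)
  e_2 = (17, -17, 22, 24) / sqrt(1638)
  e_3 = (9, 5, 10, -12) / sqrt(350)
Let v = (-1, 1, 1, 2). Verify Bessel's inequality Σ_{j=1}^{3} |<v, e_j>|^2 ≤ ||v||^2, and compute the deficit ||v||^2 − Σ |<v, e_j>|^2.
Σ |<v, e_j>|^2 = 166/25; ||v||^2 = 7; deficit = 9/25

Write each e_j = u_j / sqrt(<u_j, u_j>) where u_j is the displayed integer vector. Then <v, e_j> = <v, u_j> / sqrt(<u_j, u_j>), so |<v, e_j>|^2 = <v, u_j>^2 / <u_j, u_j>.
Coefficients: <v, e_1> = -8/sqrt(13), <v, e_2> = 36/sqrt(1638), <v, e_3> = -18/sqrt(350).
Square and sum: Σ |<v, e_j>|^2 = 166/25.
Compute ||v||^2 = v·v = 7.
Deficit = 7 − 166/25 = 9/25 ≥ 0, confirming Bessel's inequality. (The deficit equals ||v − Σ <v,e_j> e_j||^2, the squared distance from v to span{e_j}.)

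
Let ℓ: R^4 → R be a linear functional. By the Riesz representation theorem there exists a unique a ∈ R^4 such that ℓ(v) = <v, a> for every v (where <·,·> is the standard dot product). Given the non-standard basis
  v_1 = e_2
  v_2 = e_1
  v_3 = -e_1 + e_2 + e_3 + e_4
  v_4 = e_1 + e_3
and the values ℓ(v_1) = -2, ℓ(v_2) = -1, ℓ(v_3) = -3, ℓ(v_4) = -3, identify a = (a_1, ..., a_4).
a = (-1, -2, -2, 0)

Write a = (a_1, ..., a_4) in the standard basis. For each basis vector v_i, ℓ(v_i) = <v_i, a> is a linear equation in the a_j's. Collect the n equations into a matrix system V a = ℓ, where row i of V is v_i (expressed in the standard basis). Since V is invertible (lower-triangular with 1s on the diagonal, up to permutation), solve by back-substitution:
  V =
[[0, 1, 0, 0],
 [1, 0, 0, 0],
 [-1, 1, 1, 1],
 [1, 0, 1, 0]]
  V a = (-2, -1, -3, -3)
Solving gives a = (-1, -2, -2, 0).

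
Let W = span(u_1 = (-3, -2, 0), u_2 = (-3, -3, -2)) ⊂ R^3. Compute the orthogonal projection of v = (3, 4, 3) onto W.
proj_W(v) = (195/61, 226/61, 192/61)

Set up U = [u_1 | ... | u_2] ∈ R^(3×2). The projector onto W = col(U) is P = U (U^T U)^(-1) U^T.
Compute U^T U =
  [13, 15]
  [15, 22],
and U^T v = (-17, -27).
Solve U^T U · c = U^T v for the coefficients: c = (31/61, -96/61). The projection is proj_W(v) = U c.
Check: (v - proj_W(v)) · u_1 = 0  (should be 0).
Check: (v - proj_W(v)) · u_2 = 0  (should be 0).
Result: proj_W(v) = (195/61, 226/61, 192/61).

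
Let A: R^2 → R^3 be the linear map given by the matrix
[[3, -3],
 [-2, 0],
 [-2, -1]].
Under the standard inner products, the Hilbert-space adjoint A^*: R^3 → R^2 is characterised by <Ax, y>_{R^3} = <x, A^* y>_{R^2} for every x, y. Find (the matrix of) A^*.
A^* = A^T =
[[3, -2, -2],
 [-3, 0, -1]]

For real matrices with standard dot products, the defining identity <Ax, y> = <x, A^* y> gives (Ax)^T y = x^T (A^*) y, i.e. x^T A^T y = x^T (A^*) y. Since this holds for all x, y, we must have A^* = A^T. Therefore
A^* =
[[3, -2, -2],
 [-3, 0, -1]].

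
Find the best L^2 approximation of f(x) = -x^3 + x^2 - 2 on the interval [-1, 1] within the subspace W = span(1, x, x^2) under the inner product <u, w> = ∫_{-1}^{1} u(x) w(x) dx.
g(x) = x^2 - 3*x/5 - 2

The best approximation g ∈ W is the orthogonal projection of f onto W. Writing g = a_0 + a_1 x + a_2 x^2, the coefficients solve the normal equations G · a = b where
  G_{ij} = <φ_i, φ_j> and b_i = <f, φ_i>, with φ_0 = 1, φ_1 = x, φ_2 = x^2.
G =
  [2, 0, 2/3]
  [0, 2/3, 0]
  [2/3, 0, 2/5],
b = (-10/3, -2/5, -14/15).
Solving gives a_0 = -2, a_1 = -3/5, a_2 = 1, so
  g(x) = x^2 - 3*x/5 - 2.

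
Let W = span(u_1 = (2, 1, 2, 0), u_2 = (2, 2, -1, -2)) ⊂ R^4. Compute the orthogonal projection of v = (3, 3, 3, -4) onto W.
proj_W(v) = (440/101, 313/101, 161/101, -186/101)

Set up U = [u_1 | ... | u_2] ∈ R^(4×2). The projector onto W = col(U) is P = U (U^T U)^(-1) U^T.
Compute U^T U =
  [9, 4]
  [4, 13],
and U^T v = (15, 17).
Solve U^T U · c = U^T v for the coefficients: c = (127/101, 93/101). The projection is proj_W(v) = U c.
Check: (v - proj_W(v)) · u_1 = 0  (should be 0).
Check: (v - proj_W(v)) · u_2 = 0  (should be 0).
Result: proj_W(v) = (440/101, 313/101, 161/101, -186/101).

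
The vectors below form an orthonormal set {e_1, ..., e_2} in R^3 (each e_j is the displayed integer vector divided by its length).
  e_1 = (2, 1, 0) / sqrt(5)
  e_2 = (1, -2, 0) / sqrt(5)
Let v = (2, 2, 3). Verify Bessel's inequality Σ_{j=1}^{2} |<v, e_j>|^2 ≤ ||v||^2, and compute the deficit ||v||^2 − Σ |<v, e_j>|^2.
Σ |<v, e_j>|^2 = 8; ||v||^2 = 17; deficit = 9

Write each e_j = u_j / sqrt(<u_j, u_j>) where u_j is the displayed integer vector. Then <v, e_j> = <v, u_j> / sqrt(<u_j, u_j>), so |<v, e_j>|^2 = <v, u_j>^2 / <u_j, u_j>.
Coefficients: <v, e_1> = 6/sqrt(5), <v, e_2> = -2/sqrt(5).
Square and sum: Σ |<v, e_j>|^2 = 8.
Compute ||v||^2 = v·v = 17.
Deficit = 17 − 8 = 9 ≥ 0, confirming Bessel's inequality. (The deficit equals ||v − Σ <v,e_j> e_j||^2, the squared distance from v to span{e_j}.)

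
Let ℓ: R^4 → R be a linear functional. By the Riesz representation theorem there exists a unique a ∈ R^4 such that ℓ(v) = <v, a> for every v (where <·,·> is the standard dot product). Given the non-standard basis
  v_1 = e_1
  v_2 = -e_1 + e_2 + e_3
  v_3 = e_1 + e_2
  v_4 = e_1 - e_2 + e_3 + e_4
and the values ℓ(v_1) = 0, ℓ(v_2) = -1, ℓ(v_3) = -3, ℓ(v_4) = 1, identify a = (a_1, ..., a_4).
a = (0, -3, 2, -4)

Write a = (a_1, ..., a_4) in the standard basis. For each basis vector v_i, ℓ(v_i) = <v_i, a> is a linear equation in the a_j's. Collect the n equations into a matrix system V a = ℓ, where row i of V is v_i (expressed in the standard basis). Since V is invertible (lower-triangular with 1s on the diagonal, up to permutation), solve by back-substitution:
  V =
[[1, 0, 0, 0],
 [-1, 1, 1, 0],
 [1, 1, 0, 0],
 [1, -1, 1, 1]]
  V a = (0, -1, -3, 1)
Solving gives a = (0, -3, 2, -4).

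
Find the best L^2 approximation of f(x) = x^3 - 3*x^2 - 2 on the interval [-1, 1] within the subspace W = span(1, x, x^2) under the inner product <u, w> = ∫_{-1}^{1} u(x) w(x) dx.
g(x) = -3*x^2 + 3*x/5 - 2

The best approximation g ∈ W is the orthogonal projection of f onto W. Writing g = a_0 + a_1 x + a_2 x^2, the coefficients solve the normal equations G · a = b where
  G_{ij} = <φ_i, φ_j> and b_i = <f, φ_i>, with φ_0 = 1, φ_1 = x, φ_2 = x^2.
G =
  [2, 0, 2/3]
  [0, 2/3, 0]
  [2/3, 0, 2/5],
b = (-6, 2/5, -38/15).
Solving gives a_0 = -2, a_1 = 3/5, a_2 = -3, so
  g(x) = -3*x^2 + 3*x/5 - 2.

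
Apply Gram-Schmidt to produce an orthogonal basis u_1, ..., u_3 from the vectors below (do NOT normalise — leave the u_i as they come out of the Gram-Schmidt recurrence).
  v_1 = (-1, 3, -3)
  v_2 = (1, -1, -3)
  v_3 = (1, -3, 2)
Orthogonal basis:
  u_1 = (-1, 3, -3)
  u_2 = (24/19, -34/19, -42/19)
  u_3 = (-3/23, -3/46, -1/46)

Apply the Gram-Schmidt recurrence
  u_1 = v_1
  u_i = v_i − Σ_{j<i} ((v_i · u_j) / (u_j · u_j)) · u_j.

Step by step this gives:
  u_1 = (-1, 3, -3)
  u_2 = (24/19, -34/19, -42/19)
  u_3 = (-3/23, -3/46, -1/46)

Orthogonality check:
  u_2 · u_1 = 0 (should be 0)
  u_3 · u_1 = 0 (should be 0)
  u_3 · u_2 = 0 (should be 0)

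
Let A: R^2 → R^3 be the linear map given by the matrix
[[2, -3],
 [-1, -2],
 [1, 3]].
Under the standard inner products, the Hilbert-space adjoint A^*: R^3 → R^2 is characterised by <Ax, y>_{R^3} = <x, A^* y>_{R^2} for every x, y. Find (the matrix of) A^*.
A^* = A^T =
[[2, -1, 1],
 [-3, -2, 3]]

For real matrices with standard dot products, the defining identity <Ax, y> = <x, A^* y> gives (Ax)^T y = x^T (A^*) y, i.e. x^T A^T y = x^T (A^*) y. Since this holds for all x, y, we must have A^* = A^T. Therefore
A^* =
[[2, -1, 1],
 [-3, -2, 3]].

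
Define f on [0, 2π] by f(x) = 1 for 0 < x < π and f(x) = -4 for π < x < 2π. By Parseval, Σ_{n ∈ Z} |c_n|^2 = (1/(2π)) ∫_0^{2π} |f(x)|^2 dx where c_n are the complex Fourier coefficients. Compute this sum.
Σ |c_n|^2 = 17/2

Parseval equates the L^2 energy of f (normalised by 1/(2π)) with the ℓ^2 sum of its Fourier coefficients: (1/(2π)) ∫_0^{2π} |f|^2 = Σ |c_n|^2.
Compute the left side: (1/(2π)) [∫_0^π 1^2 dx + ∫_π^{2π} (-4)^2 dx] = (1/(2π)) · (1π + 16π) = (1 + 16)/2 = 17/2.
So Σ_{n ∈ Z} |c_n|^2 = 17/2.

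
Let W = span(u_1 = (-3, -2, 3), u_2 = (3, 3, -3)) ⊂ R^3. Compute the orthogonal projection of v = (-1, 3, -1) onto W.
proj_W(v) = (0, 3, 0)

Set up U = [u_1 | ... | u_2] ∈ R^(3×2). The projector onto W = col(U) is P = U (U^T U)^(-1) U^T.
Compute U^T U =
  [22, -24]
  [-24, 27],
and U^T v = (-6, 9).
Solve U^T U · c = U^T v for the coefficients: c = (3, 3). The projection is proj_W(v) = U c.
Check: (v - proj_W(v)) · u_1 = 0  (should be 0).
Check: (v - proj_W(v)) · u_2 = 0  (should be 0).
Result: proj_W(v) = (0, 3, 0).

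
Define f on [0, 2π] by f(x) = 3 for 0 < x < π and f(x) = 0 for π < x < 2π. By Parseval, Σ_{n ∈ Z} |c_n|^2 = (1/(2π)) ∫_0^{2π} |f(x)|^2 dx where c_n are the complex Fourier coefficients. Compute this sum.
Σ |c_n|^2 = 9/2

Parseval equates the L^2 energy of f (normalised by 1/(2π)) with the ℓ^2 sum of its Fourier coefficients: (1/(2π)) ∫_0^{2π} |f|^2 = Σ |c_n|^2.
Compute the left side: (1/(2π)) [∫_0^π 3^2 dx + ∫_π^{2π} 0^2 dx] = (1/(2π)) · (9π + 0π) = (9 + 0)/2 = 9/2.
So Σ_{n ∈ Z} |c_n|^2 = 9/2.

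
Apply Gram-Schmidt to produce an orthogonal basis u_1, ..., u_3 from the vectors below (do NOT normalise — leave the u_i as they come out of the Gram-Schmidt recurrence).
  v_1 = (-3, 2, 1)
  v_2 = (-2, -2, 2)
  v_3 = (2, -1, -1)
Orthogonal basis:
  u_1 = (-3, 2, 1)
  u_2 = (-8/7, -18/7, 12/7)
  u_3 = (-3/38, -1/19, -5/38)

Apply the Gram-Schmidt recurrence
  u_1 = v_1
  u_i = v_i − Σ_{j<i} ((v_i · u_j) / (u_j · u_j)) · u_j.

Step by step this gives:
  u_1 = (-3, 2, 1)
  u_2 = (-8/7, -18/7, 12/7)
  u_3 = (-3/38, -1/19, -5/38)

Orthogonality check:
  u_2 · u_1 = 0 (should be 0)
  u_3 · u_1 = 0 (should be 0)
  u_3 · u_2 = 0 (should be 0)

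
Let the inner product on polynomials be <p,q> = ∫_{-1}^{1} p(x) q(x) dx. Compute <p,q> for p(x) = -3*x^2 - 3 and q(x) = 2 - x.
<p,q> = -16

Expand the product: p(x)·q(x) = 3*x^3 - 6*x^2 + 3*x - 6.
∫_{-1}^{1} of each monomial x^k gives [2/(k+1) if k even, 0 if k odd]. Integrating term-by-term (or equivalently evaluating the antiderivative F(x) = 3*x^4/4 - 2*x^3 + 3*x^2/2 - 6*x at the endpoints):
  F(1) − F(−1) = -23/4 − (41/4) = -16.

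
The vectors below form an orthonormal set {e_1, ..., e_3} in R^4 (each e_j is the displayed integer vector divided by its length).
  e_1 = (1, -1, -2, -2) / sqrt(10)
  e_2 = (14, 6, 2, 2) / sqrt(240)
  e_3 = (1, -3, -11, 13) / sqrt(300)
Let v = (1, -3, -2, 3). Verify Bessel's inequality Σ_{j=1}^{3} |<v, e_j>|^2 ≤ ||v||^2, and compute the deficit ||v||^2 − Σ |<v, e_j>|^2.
Σ |<v, e_j>|^2 = 861/50; ||v||^2 = 23; deficit = 289/50

Write each e_j = u_j / sqrt(<u_j, u_j>) where u_j is the displayed integer vector. Then <v, e_j> = <v, u_j> / sqrt(<u_j, u_j>), so |<v, e_j>|^2 = <v, u_j>^2 / <u_j, u_j>.
Coefficients: <v, e_1> = 2/sqrt(10), <v, e_2> = -2/sqrt(240), <v, e_3> = 71/sqrt(300).
Square and sum: Σ |<v, e_j>|^2 = 861/50.
Compute ||v||^2 = v·v = 23.
Deficit = 23 − 861/50 = 289/50 ≥ 0, confirming Bessel's inequality. (The deficit equals ||v − Σ <v,e_j> e_j||^2, the squared distance from v to span{e_j}.)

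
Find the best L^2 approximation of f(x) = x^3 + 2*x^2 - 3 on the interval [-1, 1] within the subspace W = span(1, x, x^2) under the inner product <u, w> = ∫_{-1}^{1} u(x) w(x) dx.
g(x) = 2*x^2 + 3*x/5 - 3

The best approximation g ∈ W is the orthogonal projection of f onto W. Writing g = a_0 + a_1 x + a_2 x^2, the coefficients solve the normal equations G · a = b where
  G_{ij} = <φ_i, φ_j> and b_i = <f, φ_i>, with φ_0 = 1, φ_1 = x, φ_2 = x^2.
G =
  [2, 0, 2/3]
  [0, 2/3, 0]
  [2/3, 0, 2/5],
b = (-14/3, 2/5, -6/5).
Solving gives a_0 = -3, a_1 = 3/5, a_2 = 2, so
  g(x) = 2*x^2 + 3*x/5 - 3.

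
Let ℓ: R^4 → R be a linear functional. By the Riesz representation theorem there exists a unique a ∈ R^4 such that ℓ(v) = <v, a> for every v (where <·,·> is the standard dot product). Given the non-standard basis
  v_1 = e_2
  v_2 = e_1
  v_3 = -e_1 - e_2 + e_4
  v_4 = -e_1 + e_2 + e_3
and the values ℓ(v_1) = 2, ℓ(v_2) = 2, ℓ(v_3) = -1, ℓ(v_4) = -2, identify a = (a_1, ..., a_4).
a = (2, 2, -2, 3)

Write a = (a_1, ..., a_4) in the standard basis. For each basis vector v_i, ℓ(v_i) = <v_i, a> is a linear equation in the a_j's. Collect the n equations into a matrix system V a = ℓ, where row i of V is v_i (expressed in the standard basis). Since V is invertible (lower-triangular with 1s on the diagonal, up to permutation), solve by back-substitution:
  V =
[[0, 1, 0, 0],
 [1, 0, 0, 0],
 [-1, -1, 0, 1],
 [-1, 1, 1, 0]]
  V a = (2, 2, -1, -2)
Solving gives a = (2, 2, -2, 3).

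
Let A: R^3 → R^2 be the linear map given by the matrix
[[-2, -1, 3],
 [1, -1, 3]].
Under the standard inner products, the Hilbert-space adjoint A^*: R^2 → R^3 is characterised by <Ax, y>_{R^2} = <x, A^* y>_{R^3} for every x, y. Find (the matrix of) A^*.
A^* = A^T =
[[-2, 1],
 [-1, -1],
 [3, 3]]

For real matrices with standard dot products, the defining identity <Ax, y> = <x, A^* y> gives (Ax)^T y = x^T (A^*) y, i.e. x^T A^T y = x^T (A^*) y. Since this holds for all x, y, we must have A^* = A^T. Therefore
A^* =
[[-2, 1],
 [-1, -1],
 [3, 3]].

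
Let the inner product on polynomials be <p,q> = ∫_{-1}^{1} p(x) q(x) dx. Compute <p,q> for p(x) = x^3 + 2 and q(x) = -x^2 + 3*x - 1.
<p,q> = -62/15

Expand the product: p(x)·q(x) = -x^5 + 3*x^4 - x^3 - 2*x^2 + 6*x - 2.
∫_{-1}^{1} of each monomial x^k gives [2/(k+1) if k even, 0 if k odd]. Integrating term-by-term (or equivalently evaluating the antiderivative F(x) = -x^6/6 + 3*x^5/5 - x^4/4 - 2*x^3/3 + 3*x^2 - 2*x at the endpoints):
  F(1) − F(−1) = 31/60 − (93/20) = -62/15.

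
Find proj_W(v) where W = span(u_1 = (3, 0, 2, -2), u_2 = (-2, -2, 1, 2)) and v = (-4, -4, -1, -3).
proj_W(v) = (-274/157, -178/157, 25/157, 242/157)

Set up U = [u_1 | ... | u_2] ∈ R^(4×2). The projector onto W = col(U) is P = U (U^T U)^(-1) U^T.
Compute U^T U =
  [17, -8]
  [-8, 13],
and U^T v = (-8, 9).
Solve U^T U · c = U^T v for the coefficients: c = (-32/157, 89/157). The projection is proj_W(v) = U c.
Check: (v - proj_W(v)) · u_1 = 0  (should be 0).
Check: (v - proj_W(v)) · u_2 = 0  (should be 0).
Result: proj_W(v) = (-274/157, -178/157, 25/157, 242/157).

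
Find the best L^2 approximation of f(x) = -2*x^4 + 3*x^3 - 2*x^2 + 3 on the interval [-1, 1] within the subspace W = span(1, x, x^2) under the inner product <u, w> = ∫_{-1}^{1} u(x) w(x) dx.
g(x) = -26*x^2/7 + 9*x/5 + 111/35

The best approximation g ∈ W is the orthogonal projection of f onto W. Writing g = a_0 + a_1 x + a_2 x^2, the coefficients solve the normal equations G · a = b where
  G_{ij} = <φ_i, φ_j> and b_i = <f, φ_i>, with φ_0 = 1, φ_1 = x, φ_2 = x^2.
G =
  [2, 0, 2/3]
  [0, 2/3, 0]
  [2/3, 0, 2/5],
b = (58/15, 6/5, 22/35).
Solving gives a_0 = 111/35, a_1 = 9/5, a_2 = -26/7, so
  g(x) = -26*x^2/7 + 9*x/5 + 111/35.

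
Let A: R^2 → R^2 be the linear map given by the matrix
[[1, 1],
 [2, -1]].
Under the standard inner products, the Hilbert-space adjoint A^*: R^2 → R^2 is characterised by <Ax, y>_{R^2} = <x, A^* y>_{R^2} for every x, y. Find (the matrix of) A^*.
A^* = A^T =
[[1, 2],
 [1, -1]]

For real matrices with standard dot products, the defining identity <Ax, y> = <x, A^* y> gives (Ax)^T y = x^T (A^*) y, i.e. x^T A^T y = x^T (A^*) y. Since this holds for all x, y, we must have A^* = A^T. Therefore
A^* =
[[1, 2],
 [1, -1]].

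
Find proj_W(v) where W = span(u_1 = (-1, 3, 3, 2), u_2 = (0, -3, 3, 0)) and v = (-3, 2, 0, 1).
proj_W(v) = (-11/23, 56/23, 10/23, 22/23)

Set up U = [u_1 | ... | u_2] ∈ R^(4×2). The projector onto W = col(U) is P = U (U^T U)^(-1) U^T.
Compute U^T U =
  [23, 0]
  [0, 18],
and U^T v = (11, -6).
Solve U^T U · c = U^T v for the coefficients: c = (11/23, -1/3). The projection is proj_W(v) = U c.
Check: (v - proj_W(v)) · u_1 = 0  (should be 0).
Check: (v - proj_W(v)) · u_2 = 0  (should be 0).
Result: proj_W(v) = (-11/23, 56/23, 10/23, 22/23).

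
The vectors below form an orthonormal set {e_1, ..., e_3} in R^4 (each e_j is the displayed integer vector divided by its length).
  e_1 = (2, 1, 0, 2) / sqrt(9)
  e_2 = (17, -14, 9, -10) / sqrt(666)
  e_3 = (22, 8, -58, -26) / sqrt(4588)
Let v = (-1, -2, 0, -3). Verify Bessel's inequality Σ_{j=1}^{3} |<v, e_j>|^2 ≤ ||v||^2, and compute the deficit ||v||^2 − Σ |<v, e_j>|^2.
Σ |<v, e_j>|^2 = 867/62; ||v||^2 = 14; deficit = 1/62

Write each e_j = u_j / sqrt(<u_j, u_j>) where u_j is the displayed integer vector. Then <v, e_j> = <v, u_j> / sqrt(<u_j, u_j>), so |<v, e_j>|^2 = <v, u_j>^2 / <u_j, u_j>.
Coefficients: <v, e_1> = -10/sqrt(9), <v, e_2> = 41/sqrt(666), <v, e_3> = 40/sqrt(4588).
Square and sum: Σ |<v, e_j>|^2 = 867/62.
Compute ||v||^2 = v·v = 14.
Deficit = 14 − 867/62 = 1/62 ≥ 0, confirming Bessel's inequality. (The deficit equals ||v − Σ <v,e_j> e_j||^2, the squared distance from v to span{e_j}.)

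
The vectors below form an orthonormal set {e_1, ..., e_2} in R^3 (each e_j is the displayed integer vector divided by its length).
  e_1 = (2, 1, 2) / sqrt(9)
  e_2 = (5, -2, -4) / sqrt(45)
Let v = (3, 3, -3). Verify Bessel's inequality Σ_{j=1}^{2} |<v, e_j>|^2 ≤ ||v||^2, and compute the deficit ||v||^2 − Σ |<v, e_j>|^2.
Σ |<v, e_j>|^2 = 54/5; ||v||^2 = 27; deficit = 81/5

Write each e_j = u_j / sqrt(<u_j, u_j>) where u_j is the displayed integer vector. Then <v, e_j> = <v, u_j> / sqrt(<u_j, u_j>), so |<v, e_j>|^2 = <v, u_j>^2 / <u_j, u_j>.
Coefficients: <v, e_1> = 3/sqrt(9), <v, e_2> = 21/sqrt(45).
Square and sum: Σ |<v, e_j>|^2 = 54/5.
Compute ||v||^2 = v·v = 27.
Deficit = 27 − 54/5 = 81/5 ≥ 0, confirming Bessel's inequality. (The deficit equals ||v − Σ <v,e_j> e_j||^2, the squared distance from v to span{e_j}.)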